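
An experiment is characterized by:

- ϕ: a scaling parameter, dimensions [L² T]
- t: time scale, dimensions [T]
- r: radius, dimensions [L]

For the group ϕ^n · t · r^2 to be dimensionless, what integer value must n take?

-1

Balance the L exponent: (2)·n from ϕ, plus (0) + 2·(1) = 2 from the rest, must sum to zero.
2n + 2 = 0, so n = -1.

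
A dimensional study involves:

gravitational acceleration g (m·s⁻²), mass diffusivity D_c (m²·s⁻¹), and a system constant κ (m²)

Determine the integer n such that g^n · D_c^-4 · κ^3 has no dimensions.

2

Balance the L exponent: (1)·n from g, plus −4·(2) + 3·(2) = -2 from the rest, must sum to zero.
n − 2 = 0, so n = 2.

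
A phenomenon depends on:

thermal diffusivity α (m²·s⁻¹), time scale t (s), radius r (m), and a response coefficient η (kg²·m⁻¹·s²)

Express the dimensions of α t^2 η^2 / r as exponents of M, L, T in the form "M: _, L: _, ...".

Collect each base-dimension exponent across the product:
  M: (0) + 2·(0) − (0) + 2·(2) = 4
  L: (2) + 2·(0) − (1) + 2·(-1) = -1
  T: (-1) + 2·(1) − (0) + 2·(2) = 5
So the dimensions are [M⁴ L⁻¹ T⁵].

M: 4, L: -1, T: 5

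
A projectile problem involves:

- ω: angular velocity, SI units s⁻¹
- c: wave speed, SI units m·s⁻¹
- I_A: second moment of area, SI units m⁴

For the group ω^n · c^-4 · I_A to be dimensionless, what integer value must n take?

Balance the T exponent: (-1)·n from ω, plus −4·(-1) + (0) = 4 from the rest, must sum to zero.
−n + 4 = 0, so n = 4.

4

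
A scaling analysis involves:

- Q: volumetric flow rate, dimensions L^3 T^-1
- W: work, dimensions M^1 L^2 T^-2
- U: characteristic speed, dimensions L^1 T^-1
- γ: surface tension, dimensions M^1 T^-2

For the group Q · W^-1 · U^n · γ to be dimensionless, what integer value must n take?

Balance the L exponent: (1)·n from U, plus (3) − (2) + (0) = 1 from the rest, must sum to zero.
n + 1 = 0, so n = -1.

-1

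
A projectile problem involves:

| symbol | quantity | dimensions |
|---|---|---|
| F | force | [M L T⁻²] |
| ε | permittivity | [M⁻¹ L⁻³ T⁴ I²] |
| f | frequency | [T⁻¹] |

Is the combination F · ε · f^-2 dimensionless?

Sum the exponent of each base dimension across the product:
  M: [F]_M + [ε]_M − 2·[f]_M = (1) + (-1) − 2·(0) = 0
  L: [F]_L + [ε]_L − 2·[f]_L = (1) + (-3) − 2·(0) = -2
  T: [F]_T + [ε]_T − 2·[f]_T = (-2) + (4) − 2·(-1) = 4
  I: [F]_I + [ε]_I − 2·[f]_I = (0) + (2) − 2·(0) = 2
Net dimensions [L⁻² T⁴ I²] ≠ [1] — not dimensionless.

no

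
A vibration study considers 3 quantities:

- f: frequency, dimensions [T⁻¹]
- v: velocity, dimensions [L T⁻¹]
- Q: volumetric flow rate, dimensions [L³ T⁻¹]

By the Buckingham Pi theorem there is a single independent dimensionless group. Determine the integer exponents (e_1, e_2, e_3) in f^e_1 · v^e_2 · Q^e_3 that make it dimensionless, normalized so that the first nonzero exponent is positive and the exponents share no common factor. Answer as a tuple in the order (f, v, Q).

L: e_1·(0) + e_2·(1) + e_3·(3) = 0
T: e_1·(-1) + e_2·(-1) + e_3·(-1) = 0
Solving this homogeneous linear system for the smallest-integer solution (first nonzero entry positive) gives (2, -3, 1).

(2, -3, 1)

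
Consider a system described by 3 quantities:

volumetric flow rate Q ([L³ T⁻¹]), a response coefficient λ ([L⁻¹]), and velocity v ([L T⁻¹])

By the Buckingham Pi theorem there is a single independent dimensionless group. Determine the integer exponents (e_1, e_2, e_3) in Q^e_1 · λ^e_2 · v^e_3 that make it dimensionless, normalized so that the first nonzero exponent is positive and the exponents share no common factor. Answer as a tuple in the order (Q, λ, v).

(1, 2, -1)

L: e_1·(3) + e_2·(-1) + e_3·(1) = 0
T: e_1·(-1) + e_2·(0) + e_3·(-1) = 0
Solving this homogeneous linear system for the smallest-integer solution (first nonzero entry positive) gives (1, 2, -1).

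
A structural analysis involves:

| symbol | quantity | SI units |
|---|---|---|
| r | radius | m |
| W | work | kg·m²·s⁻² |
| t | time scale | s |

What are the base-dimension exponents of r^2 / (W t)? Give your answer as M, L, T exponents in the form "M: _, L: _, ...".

M: -1, L: 0, T: 1

Collect each base-dimension exponent across the product:
  M: 2·(0) − (1) − (0) = -1
  L: 2·(1) − (2) − (0) = 0
  T: 2·(0) − (-2) − (1) = 1
So the dimensions are [M⁻¹ T].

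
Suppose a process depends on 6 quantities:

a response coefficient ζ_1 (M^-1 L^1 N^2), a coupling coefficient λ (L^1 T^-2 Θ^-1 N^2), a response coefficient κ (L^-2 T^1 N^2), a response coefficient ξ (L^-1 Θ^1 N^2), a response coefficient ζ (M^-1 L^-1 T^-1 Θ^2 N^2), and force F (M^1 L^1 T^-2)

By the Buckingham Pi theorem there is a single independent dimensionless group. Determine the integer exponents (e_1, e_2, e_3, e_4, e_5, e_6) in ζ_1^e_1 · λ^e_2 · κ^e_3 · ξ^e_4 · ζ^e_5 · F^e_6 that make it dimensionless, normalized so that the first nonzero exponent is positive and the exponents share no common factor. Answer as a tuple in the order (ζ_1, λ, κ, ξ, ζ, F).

(2, -2, 3, -4, 1, 3)

M: e_1·(-1) + e_2·(0) + e_3·(0) + e_4·(0) + e_5·(-1) + e_6·(1) = 0
L: e_1·(1) + e_2·(1) + e_3·(-2) + e_4·(-1) + e_5·(-1) + e_6·(1) = 0
T: e_1·(0) + e_2·(-2) + e_3·(1) + e_4·(0) + e_5·(-1) + e_6·(-2) = 0
Θ: e_1·(0) + e_2·(-1) + e_3·(0) + e_4·(1) + e_5·(2) + e_6·(0) = 0
N: e_1·(2) + e_2·(2) + e_3·(2) + e_4·(2) + e_5·(2) + e_6·(0) = 0
Solving this homogeneous linear system for the smallest-integer solution (first nonzero entry positive) gives (2, -2, 3, -4, 1, 3).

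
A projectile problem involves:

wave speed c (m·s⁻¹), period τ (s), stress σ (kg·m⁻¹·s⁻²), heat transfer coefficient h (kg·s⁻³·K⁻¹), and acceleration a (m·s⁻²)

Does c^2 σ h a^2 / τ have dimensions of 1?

no

Sum the exponent of each base dimension across the product:
  M: 2·[c]_M − [τ]_M + [σ]_M + [h]_M + 2·[a]_M = 2·(0) − (0) + (1) + (1) + 2·(0) = 2
  L: 2·[c]_L − [τ]_L + [σ]_L + [h]_L + 2·[a]_L = 2·(1) − (0) + (-1) + (0) + 2·(1) = 3
  T: 2·[c]_T − [τ]_T + [σ]_T + [h]_T + 2·[a]_T = 2·(-1) − (1) + (-2) + (-3) + 2·(-2) = -12
  Θ: 2·[c]_Θ − [τ]_Θ + [σ]_Θ + [h]_Θ + 2·[a]_Θ = 2·(0) − (0) + (0) + (-1) + 2·(0) = -1
Net dimensions [M² L³ T⁻¹² Θ⁻¹] ≠ [1] — not dimensionless.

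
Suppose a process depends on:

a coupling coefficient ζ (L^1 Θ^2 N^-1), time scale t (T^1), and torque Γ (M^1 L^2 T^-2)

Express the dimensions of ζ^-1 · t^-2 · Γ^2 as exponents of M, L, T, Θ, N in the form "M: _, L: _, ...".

Collect each base-dimension exponent across the product:
  M: −(0) − 2·(0) + 2·(1) = 2
  L: −(1) − 2·(0) + 2·(2) = 3
  T: −(0) − 2·(1) + 2·(-2) = -6
  Θ: −(2) − 2·(0) + 2·(0) = -2
  N: −(-1) − 2·(0) + 2·(0) = 1
So the dimensions are [M² L³ T⁻⁶ Θ⁻² N].

M: 2, L: 3, T: -6, Θ: -2, N: 1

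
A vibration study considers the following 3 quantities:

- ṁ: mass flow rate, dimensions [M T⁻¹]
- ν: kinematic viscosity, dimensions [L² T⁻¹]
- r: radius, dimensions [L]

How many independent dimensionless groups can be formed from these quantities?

There are 3 variables and 3 base dimensions (M, L, T).
The dimension matrix has rank 3.
Independent dimensionless groups: 3 − 3 = 0.

0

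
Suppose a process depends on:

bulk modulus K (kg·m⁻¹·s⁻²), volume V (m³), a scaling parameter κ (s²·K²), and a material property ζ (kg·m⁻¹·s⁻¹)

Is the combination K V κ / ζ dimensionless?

no

Sum the exponent of each base dimension across the product:
  M: [K]_M + [V]_M + [κ]_M − [ζ]_M = (1) + (0) + (0) − (1) = 0
  L: [K]_L + [V]_L + [κ]_L − [ζ]_L = (-1) + (3) + (0) − (-1) = 3
  T: [K]_T + [V]_T + [κ]_T − [ζ]_T = (-2) + (0) + (2) − (-1) = 1
  Θ: [K]_Θ + [V]_Θ + [κ]_Θ − [ζ]_Θ = (0) + (0) + (2) − (0) = 2
Net dimensions [L³ T Θ²] ≠ [1] — not dimensionless.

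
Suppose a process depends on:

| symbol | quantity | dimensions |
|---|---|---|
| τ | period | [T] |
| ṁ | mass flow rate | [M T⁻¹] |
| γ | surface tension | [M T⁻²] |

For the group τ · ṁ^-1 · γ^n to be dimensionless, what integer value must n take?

1

Balance the M exponent: (1)·n from γ, plus (0) − (1) = -1 from the rest, must sum to zero.
n − 1 = 0, so n = 1.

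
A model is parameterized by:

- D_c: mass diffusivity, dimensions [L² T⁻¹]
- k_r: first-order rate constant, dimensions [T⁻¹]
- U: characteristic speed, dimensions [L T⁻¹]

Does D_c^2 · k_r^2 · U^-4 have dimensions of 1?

yes

Sum the exponent of each base dimension across the product:
  M: 2·[D_c]_M + 2·[k_r]_M − 4·[U]_M = 2·(0) + 2·(0) − 4·(0) = 0
  L: 2·[D_c]_L + 2·[k_r]_L − 4·[U]_L = 2·(2) + 2·(0) − 4·(1) = 0
  T: 2·[D_c]_T + 2·[k_r]_T − 4·[U]_T = 2·(-1) + 2·(-1) − 4·(-1) = 0
  Θ: 2·[D_c]_Θ + 2·[k_r]_Θ − 4·[U]_Θ = 2·(0) + 2·(0) − 4·(0) = 0
All base exponents vanish — dimensionless.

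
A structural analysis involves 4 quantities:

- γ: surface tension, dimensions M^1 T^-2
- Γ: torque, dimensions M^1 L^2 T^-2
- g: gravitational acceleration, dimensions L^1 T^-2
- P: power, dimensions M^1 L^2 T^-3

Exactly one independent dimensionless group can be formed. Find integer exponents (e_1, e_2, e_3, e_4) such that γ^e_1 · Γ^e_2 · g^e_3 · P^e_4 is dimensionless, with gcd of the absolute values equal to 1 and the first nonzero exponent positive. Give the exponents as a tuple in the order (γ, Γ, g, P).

M: e_1·(1) + e_2·(1) + e_3·(0) + e_4·(1) = 0
L: e_1·(0) + e_2·(2) + e_3·(1) + e_4·(2) = 0
T: e_1·(-2) + e_2·(-2) + e_3·(-2) + e_4·(-3) = 0
Solving this homogeneous linear system for the smallest-integer solution (first nonzero entry positive) gives (1, 3, 2, -4).

(1, 3, 2, -4)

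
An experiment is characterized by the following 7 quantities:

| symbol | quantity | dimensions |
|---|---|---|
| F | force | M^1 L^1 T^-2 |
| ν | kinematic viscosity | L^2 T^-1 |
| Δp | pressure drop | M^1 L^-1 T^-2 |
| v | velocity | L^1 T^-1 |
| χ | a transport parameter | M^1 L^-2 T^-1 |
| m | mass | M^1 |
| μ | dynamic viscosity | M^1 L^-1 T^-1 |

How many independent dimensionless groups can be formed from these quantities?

There are 7 variables and 3 base dimensions (M, L, T).
The dimension matrix has rank 3.
Independent dimensionless groups: 7 − 3 = 4.

4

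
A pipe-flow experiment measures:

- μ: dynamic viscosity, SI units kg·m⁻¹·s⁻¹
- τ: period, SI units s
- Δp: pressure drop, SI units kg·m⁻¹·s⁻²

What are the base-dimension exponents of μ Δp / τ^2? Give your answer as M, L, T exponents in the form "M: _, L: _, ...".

Collect each base-dimension exponent across the product:
  M: (1) − 2·(0) + (1) = 2
  L: (-1) − 2·(0) + (-1) = -2
  T: (-1) − 2·(1) + (-2) = -5
So the dimensions are [M² L⁻² T⁻⁵].

M: 2, L: -2, T: -5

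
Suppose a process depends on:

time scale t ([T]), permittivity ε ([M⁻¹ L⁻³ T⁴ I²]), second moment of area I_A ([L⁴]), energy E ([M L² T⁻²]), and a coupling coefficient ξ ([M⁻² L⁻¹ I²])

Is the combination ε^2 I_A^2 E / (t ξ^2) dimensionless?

no

Sum the exponent of each base dimension across the product:
  M: −[t]_M + 2·[ε]_M + 2·[I_A]_M + [E]_M − 2·[ξ]_M = −(0) + 2·(-1) + 2·(0) + (1) − 2·(-2) = 3
  L: −[t]_L + 2·[ε]_L + 2·[I_A]_L + [E]_L − 2·[ξ]_L = −(0) + 2·(-3) + 2·(4) + (2) − 2·(-1) = 6
  T: −[t]_T + 2·[ε]_T + 2·[I_A]_T + [E]_T − 2·[ξ]_T = −(1) + 2·(4) + 2·(0) + (-2) − 2·(0) = 5
  I: −[t]_I + 2·[ε]_I + 2·[I_A]_I + [E]_I − 2·[ξ]_I = −(0) + 2·(2) + 2·(0) + (0) − 2·(2) = 0
Net dimensions [M³ L⁶ T⁵] ≠ [1] — not dimensionless.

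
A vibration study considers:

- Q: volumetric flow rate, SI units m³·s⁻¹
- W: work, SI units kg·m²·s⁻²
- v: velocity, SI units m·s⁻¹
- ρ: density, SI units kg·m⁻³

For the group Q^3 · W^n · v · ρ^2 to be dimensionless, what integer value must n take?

Balance the M exponent: (1)·n from W, plus 3·(0) + (0) + 2·(1) = 2 from the rest, must sum to zero.
n + 2 = 0, so n = -2.

-2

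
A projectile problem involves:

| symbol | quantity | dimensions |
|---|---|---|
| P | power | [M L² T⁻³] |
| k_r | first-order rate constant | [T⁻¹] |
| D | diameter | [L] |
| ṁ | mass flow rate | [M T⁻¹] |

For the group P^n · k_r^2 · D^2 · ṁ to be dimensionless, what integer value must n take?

-1

Balance the M exponent: (1)·n from P, plus 2·(0) + 2·(0) + (1) = 1 from the rest, must sum to zero.
n + 1 = 0, so n = -1.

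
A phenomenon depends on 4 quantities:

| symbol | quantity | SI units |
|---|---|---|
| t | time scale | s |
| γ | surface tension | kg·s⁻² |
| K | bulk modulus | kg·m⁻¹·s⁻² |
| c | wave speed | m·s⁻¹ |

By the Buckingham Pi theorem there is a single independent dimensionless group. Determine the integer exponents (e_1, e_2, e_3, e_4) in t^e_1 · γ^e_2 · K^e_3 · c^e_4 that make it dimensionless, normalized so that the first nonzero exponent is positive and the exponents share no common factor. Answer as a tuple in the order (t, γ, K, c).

(1, -1, 1, 1)

M: e_1·(0) + e_2·(1) + e_3·(1) + e_4·(0) = 0
L: e_1·(0) + e_2·(0) + e_3·(-1) + e_4·(1) = 0
T: e_1·(1) + e_2·(-2) + e_3·(-2) + e_4·(-1) = 0
Solving this homogeneous linear system for the smallest-integer solution (first nonzero entry positive) gives (1, -1, 1, 1).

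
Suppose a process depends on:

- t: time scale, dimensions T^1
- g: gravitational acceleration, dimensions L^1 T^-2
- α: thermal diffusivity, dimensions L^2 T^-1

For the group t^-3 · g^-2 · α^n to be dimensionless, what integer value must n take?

Balance the L exponent: (2)·n from α, plus −3·(0) − 2·(1) = -2 from the rest, must sum to zero.
2n − 2 = 0, so n = 1.

1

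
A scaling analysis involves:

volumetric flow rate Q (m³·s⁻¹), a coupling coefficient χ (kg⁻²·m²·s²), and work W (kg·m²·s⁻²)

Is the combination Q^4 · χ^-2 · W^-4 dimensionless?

yes

Sum the exponent of each base dimension across the product:
  M: 4·[Q]_M − 2·[χ]_M − 4·[W]_M = 4·(0) − 2·(-2) − 4·(1) = 0
  L: 4·[Q]_L − 2·[χ]_L − 4·[W]_L = 4·(3) − 2·(2) − 4·(2) = 0
  T: 4·[Q]_T − 2·[χ]_T − 4·[W]_T = 4·(-1) − 2·(2) − 4·(-2) = 0
All base exponents vanish — dimensionless.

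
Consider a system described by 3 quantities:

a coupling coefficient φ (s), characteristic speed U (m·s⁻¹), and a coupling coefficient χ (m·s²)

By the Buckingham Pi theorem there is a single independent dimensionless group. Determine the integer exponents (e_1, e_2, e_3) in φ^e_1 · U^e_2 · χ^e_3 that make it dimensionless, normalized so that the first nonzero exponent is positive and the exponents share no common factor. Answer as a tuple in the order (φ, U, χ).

L: e_1·(0) + e_2·(1) + e_3·(1) = 0
T: e_1·(1) + e_2·(-1) + e_3·(2) = 0
Solving this homogeneous linear system for the smallest-integer solution (first nonzero entry positive) gives (3, 1, -1).

(3, 1, -1)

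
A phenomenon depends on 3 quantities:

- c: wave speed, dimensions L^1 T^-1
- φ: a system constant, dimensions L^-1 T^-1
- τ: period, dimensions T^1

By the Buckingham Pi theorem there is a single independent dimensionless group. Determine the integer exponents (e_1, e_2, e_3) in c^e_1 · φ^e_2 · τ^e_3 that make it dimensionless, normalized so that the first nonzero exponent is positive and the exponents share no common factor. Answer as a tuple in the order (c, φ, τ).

(1, 1, 2)

L: e_1·(1) + e_2·(-1) + e_3·(0) = 0
T: e_1·(-1) + e_2·(-1) + e_3·(1) = 0
Solving this homogeneous linear system for the smallest-integer solution (first nonzero entry positive) gives (1, 1, 2).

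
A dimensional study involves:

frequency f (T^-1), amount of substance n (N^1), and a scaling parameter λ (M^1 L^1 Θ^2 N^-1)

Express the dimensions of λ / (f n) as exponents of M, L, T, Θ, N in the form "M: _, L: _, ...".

M: 1, L: 1, T: 1, Θ: 2, N: -2

Collect each base-dimension exponent across the product:
  M: −(0) − (0) + (1) = 1
  L: −(0) − (0) + (1) = 1
  T: −(-1) − (0) + (0) = 1
  Θ: −(0) − (0) + (2) = 2
  N: −(0) − (1) + (-1) = -2
So the dimensions are [M L T Θ² N⁻²].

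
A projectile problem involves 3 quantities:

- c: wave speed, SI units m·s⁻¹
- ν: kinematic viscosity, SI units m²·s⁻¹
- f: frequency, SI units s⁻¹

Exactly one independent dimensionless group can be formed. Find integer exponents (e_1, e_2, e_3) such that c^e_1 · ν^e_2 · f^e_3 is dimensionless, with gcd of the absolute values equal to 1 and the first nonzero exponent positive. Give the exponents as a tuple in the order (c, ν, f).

(2, -1, -1)

L: e_1·(1) + e_2·(2) + e_3·(0) = 0
T: e_1·(-1) + e_2·(-1) + e_3·(-1) = 0
Solving this homogeneous linear system for the smallest-integer solution (first nonzero entry positive) gives (2, -1, -1).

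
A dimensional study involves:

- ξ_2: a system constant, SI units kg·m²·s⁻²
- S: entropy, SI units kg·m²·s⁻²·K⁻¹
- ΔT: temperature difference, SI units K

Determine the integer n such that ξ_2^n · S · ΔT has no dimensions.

Balance the M exponent: (1)·n from ξ_2, plus (1) + (0) = 1 from the rest, must sum to zero.
n + 1 = 0, so n = -1.

-1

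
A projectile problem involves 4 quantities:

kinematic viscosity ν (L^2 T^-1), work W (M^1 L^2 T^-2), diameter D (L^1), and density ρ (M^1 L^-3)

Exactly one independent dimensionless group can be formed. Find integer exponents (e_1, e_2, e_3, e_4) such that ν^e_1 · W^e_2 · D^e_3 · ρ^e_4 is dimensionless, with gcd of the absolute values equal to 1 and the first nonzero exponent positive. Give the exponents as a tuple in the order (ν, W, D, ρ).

M: e_1·(0) + e_2·(1) + e_3·(0) + e_4·(1) = 0
L: e_1·(2) + e_2·(2) + e_3·(1) + e_4·(-3) = 0
T: e_1·(-1) + e_2·(-2) + e_3·(0) + e_4·(0) = 0
Solving this homogeneous linear system for the smallest-integer solution (first nonzero entry positive) gives (2, -1, 1, 1).

(2, -1, 1, 1)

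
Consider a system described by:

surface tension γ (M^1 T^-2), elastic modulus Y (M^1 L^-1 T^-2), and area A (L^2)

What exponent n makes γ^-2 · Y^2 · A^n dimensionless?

Balance the L exponent: (2)·n from A, plus −2·(0) + 2·(-1) = -2 from the rest, must sum to zero.
2n − 2 = 0, so n = 1.

1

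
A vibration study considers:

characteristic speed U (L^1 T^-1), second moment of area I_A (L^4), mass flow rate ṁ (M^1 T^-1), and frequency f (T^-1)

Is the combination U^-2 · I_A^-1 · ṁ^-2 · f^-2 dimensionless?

no

Sum the exponent of each base dimension across the product:
  M: −2·[U]_M − [I_A]_M − 2·[ṁ]_M − 2·[f]_M = −2·(0) − (0) − 2·(1) − 2·(0) = -2
  L: −2·[U]_L − [I_A]_L − 2·[ṁ]_L − 2·[f]_L = −2·(1) − (4) − 2·(0) − 2·(0) = -6
  T: −2·[U]_T − [I_A]_T − 2·[ṁ]_T − 2·[f]_T = −2·(-1) − (0) − 2·(-1) − 2·(-1) = 6
Net dimensions [M⁻² L⁻⁶ T⁶] ≠ [1] — not dimensionless.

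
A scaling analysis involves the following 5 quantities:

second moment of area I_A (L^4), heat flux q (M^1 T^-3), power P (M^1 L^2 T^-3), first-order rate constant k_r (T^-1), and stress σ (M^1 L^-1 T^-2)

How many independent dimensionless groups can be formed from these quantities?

2

There are 5 variables and 3 base dimensions (M, L, T).
The dimension matrix has rank 3.
Independent dimensionless groups: 5 − 3 = 2.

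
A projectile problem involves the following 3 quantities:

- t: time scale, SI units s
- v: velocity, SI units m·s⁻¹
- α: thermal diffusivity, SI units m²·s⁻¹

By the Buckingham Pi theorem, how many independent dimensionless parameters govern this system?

There are 3 variables and 2 base dimensions (L, T).
The dimension matrix has rank 2.
Independent dimensionless groups: 3 − 2 = 1.

1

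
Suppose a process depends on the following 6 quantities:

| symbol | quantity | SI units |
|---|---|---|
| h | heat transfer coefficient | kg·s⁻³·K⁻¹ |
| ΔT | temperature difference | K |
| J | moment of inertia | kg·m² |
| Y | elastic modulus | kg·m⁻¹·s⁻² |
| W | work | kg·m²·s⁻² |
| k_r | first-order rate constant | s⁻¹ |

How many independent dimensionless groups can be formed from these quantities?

There are 6 variables and 4 base dimensions (M, L, T, Θ).
The dimension matrix has rank 4.
Independent dimensionless groups: 6 − 4 = 2.

2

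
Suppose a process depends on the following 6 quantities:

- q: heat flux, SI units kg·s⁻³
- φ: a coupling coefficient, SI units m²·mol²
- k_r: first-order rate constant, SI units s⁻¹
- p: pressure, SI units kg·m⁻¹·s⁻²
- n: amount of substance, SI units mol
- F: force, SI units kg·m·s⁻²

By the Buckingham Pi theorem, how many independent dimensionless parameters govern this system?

2

There are 6 variables and 4 base dimensions (M, L, T, N).
The dimension matrix has rank 4.
Independent dimensionless groups: 6 − 4 = 2.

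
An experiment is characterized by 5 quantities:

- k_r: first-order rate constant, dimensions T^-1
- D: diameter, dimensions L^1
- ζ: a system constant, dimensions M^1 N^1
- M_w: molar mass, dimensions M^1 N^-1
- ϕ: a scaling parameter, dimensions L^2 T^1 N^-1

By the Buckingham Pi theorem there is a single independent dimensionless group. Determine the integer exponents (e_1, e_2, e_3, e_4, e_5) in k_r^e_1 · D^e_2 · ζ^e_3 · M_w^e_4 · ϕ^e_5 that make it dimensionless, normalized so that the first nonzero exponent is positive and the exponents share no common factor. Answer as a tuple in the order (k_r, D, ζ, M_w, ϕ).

M: e_1·(0) + e_2·(0) + e_3·(1) + e_4·(1) + e_5·(0) = 0
L: e_1·(0) + e_2·(1) + e_3·(0) + e_4·(0) + e_5·(2) = 0
T: e_1·(-1) + e_2·(0) + e_3·(0) + e_4·(0) + e_5·(1) = 0
N: e_1·(0) + e_2·(0) + e_3·(1) + e_4·(-1) + e_5·(-1) = 0
Solving this homogeneous linear system for the smallest-integer solution (first nonzero entry positive) gives (2, -4, 1, -1, 2).

(2, -4, 1, -1, 2)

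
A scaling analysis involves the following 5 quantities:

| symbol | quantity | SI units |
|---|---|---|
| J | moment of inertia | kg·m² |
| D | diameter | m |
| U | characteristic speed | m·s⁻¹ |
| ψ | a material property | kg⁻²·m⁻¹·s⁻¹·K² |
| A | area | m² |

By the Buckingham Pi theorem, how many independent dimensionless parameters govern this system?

1

There are 5 variables and 4 base dimensions (M, L, T, Θ).
The dimension matrix has rank 4.
Independent dimensionless groups: 5 − 4 = 1.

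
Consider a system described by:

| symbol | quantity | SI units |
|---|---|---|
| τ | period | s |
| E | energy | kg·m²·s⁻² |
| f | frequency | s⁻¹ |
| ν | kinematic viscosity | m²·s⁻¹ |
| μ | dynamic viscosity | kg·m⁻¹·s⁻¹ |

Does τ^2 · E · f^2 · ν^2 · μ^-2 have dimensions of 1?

Sum the exponent of each base dimension across the product:
  M: 2·[τ]_M + [E]_M + 2·[f]_M + 2·[ν]_M − 2·[μ]_M = 2·(0) + (1) + 2·(0) + 2·(0) − 2·(1) = -1
  L: 2·[τ]_L + [E]_L + 2·[f]_L + 2·[ν]_L − 2·[μ]_L = 2·(0) + (2) + 2·(0) + 2·(2) − 2·(-1) = 8
  T: 2·[τ]_T + [E]_T + 2·[f]_T + 2·[ν]_T − 2·[μ]_T = 2·(1) + (-2) + 2·(-1) + 2·(-1) − 2·(-1) = -2
Net dimensions [M⁻¹ L⁸ T⁻²] ≠ [1] — not dimensionless.

no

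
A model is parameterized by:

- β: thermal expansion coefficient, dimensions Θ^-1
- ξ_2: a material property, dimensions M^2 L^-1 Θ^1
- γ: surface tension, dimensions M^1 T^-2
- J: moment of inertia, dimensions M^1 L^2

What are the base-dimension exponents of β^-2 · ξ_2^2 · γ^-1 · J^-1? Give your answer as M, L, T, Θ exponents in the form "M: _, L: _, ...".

M: 2, L: -4, T: 2, Θ: 4

Collect each base-dimension exponent across the product:
  M: −2·(0) + 2·(2) − (1) − (1) = 2
  L: −2·(0) + 2·(-1) − (0) − (2) = -4
  T: −2·(0) + 2·(0) − (-2) − (0) = 2
  Θ: −2·(-1) + 2·(1) − (0) − (0) = 4
So the dimensions are [M² L⁻⁴ T² Θ⁴].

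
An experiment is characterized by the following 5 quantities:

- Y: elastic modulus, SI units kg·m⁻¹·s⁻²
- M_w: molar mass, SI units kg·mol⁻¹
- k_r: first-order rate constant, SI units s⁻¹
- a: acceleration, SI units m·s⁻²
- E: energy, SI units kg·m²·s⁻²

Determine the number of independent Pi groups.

1

There are 5 variables and 4 base dimensions (M, L, T, N).
The dimension matrix has rank 4.
Independent dimensionless groups: 5 − 4 = 1.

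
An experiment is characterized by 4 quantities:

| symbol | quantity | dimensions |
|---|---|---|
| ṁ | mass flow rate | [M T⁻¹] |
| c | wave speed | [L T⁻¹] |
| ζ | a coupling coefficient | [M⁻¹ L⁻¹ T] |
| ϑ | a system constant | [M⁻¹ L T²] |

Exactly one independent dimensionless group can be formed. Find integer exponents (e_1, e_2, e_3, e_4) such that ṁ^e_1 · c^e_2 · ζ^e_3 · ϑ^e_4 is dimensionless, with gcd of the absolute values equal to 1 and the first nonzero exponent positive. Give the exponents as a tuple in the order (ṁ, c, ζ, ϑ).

(3, 1, 2, 1)

M: e_1·(1) + e_2·(0) + e_3·(-1) + e_4·(-1) = 0
L: e_1·(0) + e_2·(1) + e_3·(-1) + e_4·(1) = 0
T: e_1·(-1) + e_2·(-1) + e_3·(1) + e_4·(2) = 0
Solving this homogeneous linear system for the smallest-integer solution (first nonzero entry positive) gives (3, 1, 2, 1).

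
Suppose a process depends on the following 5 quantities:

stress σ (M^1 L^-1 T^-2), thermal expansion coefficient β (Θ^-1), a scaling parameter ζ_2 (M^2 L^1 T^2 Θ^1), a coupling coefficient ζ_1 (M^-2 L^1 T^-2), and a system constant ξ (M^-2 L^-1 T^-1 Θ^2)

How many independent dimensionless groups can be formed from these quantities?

1

There are 5 variables and 4 base dimensions (M, L, T, Θ).
The dimension matrix has rank 4.
Independent dimensionless groups: 5 − 4 = 1.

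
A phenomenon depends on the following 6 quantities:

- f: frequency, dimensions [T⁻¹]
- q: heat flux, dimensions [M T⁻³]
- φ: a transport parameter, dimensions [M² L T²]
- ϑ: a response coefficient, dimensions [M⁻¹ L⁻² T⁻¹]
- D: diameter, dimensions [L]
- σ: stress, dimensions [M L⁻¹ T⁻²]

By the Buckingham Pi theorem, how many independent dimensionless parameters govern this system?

3

There are 6 variables and 3 base dimensions (M, L, T).
The dimension matrix has rank 3.
Independent dimensionless groups: 6 − 3 = 3.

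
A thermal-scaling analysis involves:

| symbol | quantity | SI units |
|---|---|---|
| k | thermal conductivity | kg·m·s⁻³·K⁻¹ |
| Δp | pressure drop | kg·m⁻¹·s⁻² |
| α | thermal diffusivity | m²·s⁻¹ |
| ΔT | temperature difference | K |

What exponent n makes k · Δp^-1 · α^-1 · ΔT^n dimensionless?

Balance the Θ exponent: (1)·n from ΔT, plus (-1) − (0) − (0) = -1 from the rest, must sum to zero.
n − 1 = 0, so n = 1.

1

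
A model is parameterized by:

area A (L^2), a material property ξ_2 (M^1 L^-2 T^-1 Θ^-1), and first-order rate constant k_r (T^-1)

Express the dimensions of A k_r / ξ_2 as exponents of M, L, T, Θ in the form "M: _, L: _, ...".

Collect each base-dimension exponent across the product:
  M: (0) − (1) + (0) = -1
  L: (2) − (-2) + (0) = 4
  T: (0) − (-1) + (-1) = 0
  Θ: (0) − (-1) + (0) = 1
So the dimensions are [M⁻¹ L⁴ Θ].

M: -1, L: 4, T: 0, Θ: 1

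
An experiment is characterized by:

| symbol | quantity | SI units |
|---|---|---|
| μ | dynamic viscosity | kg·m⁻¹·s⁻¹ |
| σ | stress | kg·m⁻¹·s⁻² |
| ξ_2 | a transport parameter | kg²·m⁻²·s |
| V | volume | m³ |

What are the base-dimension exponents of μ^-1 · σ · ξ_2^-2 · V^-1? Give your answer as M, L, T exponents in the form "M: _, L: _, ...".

Collect each base-dimension exponent across the product:
  M: −(1) + (1) − 2·(2) − (0) = -4
  L: −(-1) + (-1) − 2·(-2) − (3) = 1
  T: −(-1) + (-2) − 2·(1) − (0) = -3
So the dimensions are [M⁻⁴ L T⁻³].

M: -4, L: 1, T: -3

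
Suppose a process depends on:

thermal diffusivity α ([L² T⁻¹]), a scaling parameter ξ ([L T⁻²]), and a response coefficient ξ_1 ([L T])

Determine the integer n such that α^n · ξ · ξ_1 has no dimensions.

-1

Balance the L exponent: (2)·n from α, plus (1) + (1) = 2 from the rest, must sum to zero.
2n + 2 = 0, so n = -1.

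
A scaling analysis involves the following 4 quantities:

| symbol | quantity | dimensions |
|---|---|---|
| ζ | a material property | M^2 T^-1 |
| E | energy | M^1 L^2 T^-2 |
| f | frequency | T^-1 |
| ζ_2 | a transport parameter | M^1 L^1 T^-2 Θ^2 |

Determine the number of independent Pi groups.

0

There are 4 variables and 4 base dimensions (M, L, T, Θ).
The dimension matrix has rank 4.
Independent dimensionless groups: 4 − 4 = 0.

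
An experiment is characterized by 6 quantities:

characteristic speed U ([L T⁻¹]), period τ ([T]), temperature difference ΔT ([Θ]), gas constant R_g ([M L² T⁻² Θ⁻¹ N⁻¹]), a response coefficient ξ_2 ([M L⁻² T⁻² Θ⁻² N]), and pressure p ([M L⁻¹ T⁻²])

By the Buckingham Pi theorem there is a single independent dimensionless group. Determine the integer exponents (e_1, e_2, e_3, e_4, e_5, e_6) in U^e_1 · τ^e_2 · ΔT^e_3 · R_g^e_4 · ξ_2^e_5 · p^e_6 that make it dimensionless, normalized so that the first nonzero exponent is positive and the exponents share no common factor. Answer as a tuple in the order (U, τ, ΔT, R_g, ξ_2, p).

(2, 2, -3, -1, -1, 2)

M: e_1·(0) + e_2·(0) + e_3·(0) + e_4·(1) + e_5·(1) + e_6·(1) = 0
L: e_1·(1) + e_2·(0) + e_3·(0) + e_4·(2) + e_5·(-2) + e_6·(-1) = 0
T: e_1·(-1) + e_2·(1) + e_3·(0) + e_4·(-2) + e_5·(-2) + e_6·(-2) = 0
Θ: e_1·(0) + e_2·(0) + e_3·(1) + e_4·(-1) + e_5·(-2) + e_6·(0) = 0
N: e_1·(0) + e_2·(0) + e_3·(0) + e_4·(-1) + e_5·(1) + e_6·(0) = 0
Solving this homogeneous linear system for the smallest-integer solution (first nonzero entry positive) gives (2, 2, -3, -1, -1, 2).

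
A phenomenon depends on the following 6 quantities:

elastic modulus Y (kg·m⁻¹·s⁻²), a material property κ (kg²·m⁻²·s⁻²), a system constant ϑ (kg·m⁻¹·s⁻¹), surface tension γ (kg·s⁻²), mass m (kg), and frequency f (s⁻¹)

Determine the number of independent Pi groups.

There are 6 variables and 3 base dimensions (M, L, T).
The dimension matrix has rank 3.
Independent dimensionless groups: 6 − 3 = 3.

3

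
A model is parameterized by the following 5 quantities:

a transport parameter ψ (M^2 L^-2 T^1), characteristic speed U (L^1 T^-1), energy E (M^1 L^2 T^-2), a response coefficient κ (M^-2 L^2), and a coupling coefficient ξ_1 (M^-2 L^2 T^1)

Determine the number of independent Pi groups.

There are 5 variables and 3 base dimensions (M, L, T).
The dimension matrix has rank 3.
Independent dimensionless groups: 5 − 3 = 2.

2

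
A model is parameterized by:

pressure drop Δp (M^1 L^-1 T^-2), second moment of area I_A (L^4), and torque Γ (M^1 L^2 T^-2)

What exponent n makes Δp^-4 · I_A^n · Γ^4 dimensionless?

-3

Balance the L exponent: (4)·n from I_A, plus −4·(-1) + 4·(2) = 12 from the rest, must sum to zero.
4n + 12 = 0, so n = -3.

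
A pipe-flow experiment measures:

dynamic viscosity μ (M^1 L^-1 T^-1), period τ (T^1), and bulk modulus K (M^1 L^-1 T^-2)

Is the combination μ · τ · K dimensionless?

no

Sum the exponent of each base dimension across the product:
  M: [μ]_M + [τ]_M + [K]_M = (1) + (0) + (1) = 2
  L: [μ]_L + [τ]_L + [K]_L = (-1) + (0) + (-1) = -2
  T: [μ]_T + [τ]_T + [K]_T = (-1) + (1) + (-2) = -2
Net dimensions [M² L⁻² T⁻²] ≠ [1] — not dimensionless.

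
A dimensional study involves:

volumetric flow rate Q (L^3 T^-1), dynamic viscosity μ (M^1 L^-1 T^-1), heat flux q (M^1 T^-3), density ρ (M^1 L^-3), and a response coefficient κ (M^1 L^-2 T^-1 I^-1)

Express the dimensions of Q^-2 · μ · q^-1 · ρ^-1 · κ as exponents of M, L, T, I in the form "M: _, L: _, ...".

M: 0, L: -6, T: 3, I: -1

Collect each base-dimension exponent across the product:
  M: −2·(0) + (1) − (1) − (1) + (1) = 0
  L: −2·(3) + (-1) − (0) − (-3) + (-2) = -6
  T: −2·(-1) + (-1) − (-3) − (0) + (-1) = 3
  I: −2·(0) + (0) − (0) − (0) + (-1) = -1
So the dimensions are [L⁻⁶ T³ I⁻¹].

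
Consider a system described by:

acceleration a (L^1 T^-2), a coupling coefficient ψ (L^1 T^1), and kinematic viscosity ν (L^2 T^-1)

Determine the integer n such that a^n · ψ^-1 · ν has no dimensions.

Balance the L exponent: (1)·n from a, plus −(1) + (2) = 1 from the rest, must sum to zero.
n + 1 = 0, so n = -1.

-1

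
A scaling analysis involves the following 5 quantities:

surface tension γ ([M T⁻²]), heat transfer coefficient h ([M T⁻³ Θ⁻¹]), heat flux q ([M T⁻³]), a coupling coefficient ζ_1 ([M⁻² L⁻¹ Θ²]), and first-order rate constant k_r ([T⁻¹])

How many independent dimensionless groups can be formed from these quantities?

There are 5 variables and 4 base dimensions (M, L, T, Θ).
The dimension matrix has rank 4.
Independent dimensionless groups: 5 − 4 = 1.

1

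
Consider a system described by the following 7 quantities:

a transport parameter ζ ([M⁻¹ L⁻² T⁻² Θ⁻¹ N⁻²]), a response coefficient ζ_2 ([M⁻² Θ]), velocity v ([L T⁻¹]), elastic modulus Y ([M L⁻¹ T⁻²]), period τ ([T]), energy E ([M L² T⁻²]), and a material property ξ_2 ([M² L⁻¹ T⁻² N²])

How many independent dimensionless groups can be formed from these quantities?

2

There are 7 variables and 5 base dimensions (M, L, T, Θ, N).
The dimension matrix has rank 5.
Independent dimensionless groups: 7 − 5 = 2.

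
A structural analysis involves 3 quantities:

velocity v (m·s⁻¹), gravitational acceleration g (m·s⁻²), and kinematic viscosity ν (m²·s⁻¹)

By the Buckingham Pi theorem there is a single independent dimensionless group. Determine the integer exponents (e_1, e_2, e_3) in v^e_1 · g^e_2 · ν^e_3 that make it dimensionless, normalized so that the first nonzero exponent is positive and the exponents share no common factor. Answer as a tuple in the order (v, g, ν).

(3, -1, -1)

L: e_1·(1) + e_2·(1) + e_3·(2) = 0
T: e_1·(-1) + e_2·(-2) + e_3·(-1) = 0
Solving this homogeneous linear system for the smallest-integer solution (first nonzero entry positive) gives (3, -1, -1).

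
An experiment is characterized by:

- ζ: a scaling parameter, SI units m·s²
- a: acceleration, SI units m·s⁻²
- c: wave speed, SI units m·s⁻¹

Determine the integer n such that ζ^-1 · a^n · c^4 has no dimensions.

-3

Balance the L exponent: (1)·n from a, plus −(1) + 4·(1) = 3 from the rest, must sum to zero.
n + 3 = 0, so n = -3.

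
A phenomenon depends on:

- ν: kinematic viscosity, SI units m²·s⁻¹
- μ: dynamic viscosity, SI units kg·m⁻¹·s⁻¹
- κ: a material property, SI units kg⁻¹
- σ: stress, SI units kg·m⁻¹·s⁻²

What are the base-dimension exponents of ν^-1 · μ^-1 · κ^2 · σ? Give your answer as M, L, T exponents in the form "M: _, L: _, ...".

Collect each base-dimension exponent across the product:
  M: −(0) − (1) + 2·(-1) + (1) = -2
  L: −(2) − (-1) + 2·(0) + (-1) = -2
  T: −(-1) − (-1) + 2·(0) + (-2) = 0
So the dimensions are [M⁻² L⁻²].

M: -2, L: -2, T: 0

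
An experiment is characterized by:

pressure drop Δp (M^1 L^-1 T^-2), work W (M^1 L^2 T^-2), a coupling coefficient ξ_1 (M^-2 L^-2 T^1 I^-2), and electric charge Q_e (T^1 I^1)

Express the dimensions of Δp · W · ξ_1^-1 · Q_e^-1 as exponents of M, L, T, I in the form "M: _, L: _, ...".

M: 4, L: 3, T: -6, I: 1

Collect each base-dimension exponent across the product:
  M: (1) + (1) − (-2) − (0) = 4
  L: (-1) + (2) − (-2) − (0) = 3
  T: (-2) + (-2) − (1) − (1) = -6
  I: (0) + (0) − (-2) − (1) = 1
So the dimensions are [M⁴ L³ T⁻⁶ I].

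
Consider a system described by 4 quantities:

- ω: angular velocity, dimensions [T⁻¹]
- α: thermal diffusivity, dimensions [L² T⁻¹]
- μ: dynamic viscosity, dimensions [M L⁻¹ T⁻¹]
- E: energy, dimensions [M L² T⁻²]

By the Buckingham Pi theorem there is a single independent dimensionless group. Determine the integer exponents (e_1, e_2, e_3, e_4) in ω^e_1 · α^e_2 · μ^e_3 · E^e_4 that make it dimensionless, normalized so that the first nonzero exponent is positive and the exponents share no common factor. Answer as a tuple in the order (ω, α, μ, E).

M: e_1·(0) + e_2·(0) + e_3·(1) + e_4·(1) = 0
L: e_1·(0) + e_2·(2) + e_3·(-1) + e_4·(2) = 0
T: e_1·(-1) + e_2·(-1) + e_3·(-1) + e_4·(-2) = 0
Solving this homogeneous linear system for the smallest-integer solution (first nonzero entry positive) gives (1, -3, -2, 2).

(1, -3, -2, 2)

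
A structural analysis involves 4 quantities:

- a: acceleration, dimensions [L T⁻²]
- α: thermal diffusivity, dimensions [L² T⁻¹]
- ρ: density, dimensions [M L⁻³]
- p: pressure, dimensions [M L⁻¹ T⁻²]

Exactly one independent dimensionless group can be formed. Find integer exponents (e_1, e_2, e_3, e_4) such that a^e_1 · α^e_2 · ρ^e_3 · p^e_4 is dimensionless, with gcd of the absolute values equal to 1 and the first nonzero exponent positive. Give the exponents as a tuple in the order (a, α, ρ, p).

M: e_1·(0) + e_2·(0) + e_3·(1) + e_4·(1) = 0
L: e_1·(1) + e_2·(2) + e_3·(-3) + e_4·(-1) = 0
T: e_1·(-2) + e_2·(-1) + e_3·(0) + e_4·(-2) = 0
Solving this homogeneous linear system for the smallest-integer solution (first nonzero entry positive) gives (2, 2, 3, -3).

(2, 2, 3, -3)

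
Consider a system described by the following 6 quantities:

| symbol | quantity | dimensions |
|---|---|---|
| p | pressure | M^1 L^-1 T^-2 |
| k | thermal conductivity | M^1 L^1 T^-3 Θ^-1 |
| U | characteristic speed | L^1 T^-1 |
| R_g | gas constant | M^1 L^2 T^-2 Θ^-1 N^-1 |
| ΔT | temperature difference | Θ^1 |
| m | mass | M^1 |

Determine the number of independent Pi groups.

There are 6 variables and 5 base dimensions (M, L, T, Θ, N).
The dimension matrix has rank 5.
Independent dimensionless groups: 6 − 5 = 1.

1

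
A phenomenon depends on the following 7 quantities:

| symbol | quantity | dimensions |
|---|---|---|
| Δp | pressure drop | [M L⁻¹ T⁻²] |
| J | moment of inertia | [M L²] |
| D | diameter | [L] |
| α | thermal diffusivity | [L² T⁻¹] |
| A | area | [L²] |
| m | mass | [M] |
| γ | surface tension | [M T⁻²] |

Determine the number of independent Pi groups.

There are 7 variables and 3 base dimensions (M, L, T).
The dimension matrix has rank 3.
Independent dimensionless groups: 7 − 3 = 4.

4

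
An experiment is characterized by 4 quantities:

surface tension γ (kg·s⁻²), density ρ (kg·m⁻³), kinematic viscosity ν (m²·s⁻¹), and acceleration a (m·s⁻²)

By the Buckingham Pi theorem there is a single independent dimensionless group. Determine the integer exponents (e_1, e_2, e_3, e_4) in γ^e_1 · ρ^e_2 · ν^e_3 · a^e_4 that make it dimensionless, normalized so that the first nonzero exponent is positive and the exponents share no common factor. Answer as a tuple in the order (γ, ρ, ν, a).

(3, -3, -4, -1)

M: e_1·(1) + e_2·(1) + e_3·(0) + e_4·(0) = 0
L: e_1·(0) + e_2·(-3) + e_3·(2) + e_4·(1) = 0
T: e_1·(-2) + e_2·(0) + e_3·(-1) + e_4·(-2) = 0
Solving this homogeneous linear system for the smallest-integer solution (first nonzero entry positive) gives (3, -3, -4, -1).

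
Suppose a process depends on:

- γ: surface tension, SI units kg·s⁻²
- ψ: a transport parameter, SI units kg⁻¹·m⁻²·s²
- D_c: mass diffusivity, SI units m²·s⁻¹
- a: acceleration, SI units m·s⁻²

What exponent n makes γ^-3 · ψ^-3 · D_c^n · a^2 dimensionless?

Balance the L exponent: (2)·n from D_c, plus −3·(0) − 3·(-2) + 2·(1) = 8 from the rest, must sum to zero.
2n + 8 = 0, so n = -4.

-4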